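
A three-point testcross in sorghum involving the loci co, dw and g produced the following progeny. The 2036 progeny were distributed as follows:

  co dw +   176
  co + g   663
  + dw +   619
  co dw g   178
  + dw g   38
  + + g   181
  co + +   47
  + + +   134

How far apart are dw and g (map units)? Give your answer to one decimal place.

19.5 map units

The two most frequent reciprocal classes, co + g and + dw +, are the parental types, so the F1 was co + g / + dw +.
The two rarest classes, co + + and + dw g, are the double crossovers. Comparing them with the parentals, only the g allele has switched, so g is the middle locus and the order is dw – g – co.
Crossovers in the dw–g interval produce the single-crossover classes co dw g and + + + (178 + 134 = 312) plus the double crossovers (85).
RF(dw–g) = (312 + 85) / 2036 = 397/2036 = 0.1950 → 19.5 map units.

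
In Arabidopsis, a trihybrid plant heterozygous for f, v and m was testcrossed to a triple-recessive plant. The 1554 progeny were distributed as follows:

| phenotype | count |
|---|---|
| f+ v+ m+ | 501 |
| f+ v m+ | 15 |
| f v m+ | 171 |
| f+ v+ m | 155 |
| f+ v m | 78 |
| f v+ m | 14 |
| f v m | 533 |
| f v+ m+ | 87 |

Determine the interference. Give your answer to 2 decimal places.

The two most frequent reciprocal classes, f v m and f+ v+ m+, are the parental types, so the F1 was f v m / f+ v+ m+.
The two rarest classes, f v+ m and f+ v m+, are the double crossovers. Comparing them with the parentals, only the v allele has switched, so v is the middle locus and the order is m – v – f.
m–v: (326 + 29)/1554 = 0.2284; v–f: (165 + 29)/1554 = 0.1248.
Expected DCO frequency = 0.2284 × 0.1248 ≈ 0.02850; observed = 29/1554 ≈ 0.01866.
Coefficient of coincidence = 0.01866/0.02850 ≈ 0.65; interference = 1 − 0.65 = 0.35.

0.35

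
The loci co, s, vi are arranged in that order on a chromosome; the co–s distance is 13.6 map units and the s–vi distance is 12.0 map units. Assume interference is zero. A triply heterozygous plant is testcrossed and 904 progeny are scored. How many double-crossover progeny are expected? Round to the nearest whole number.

Map distances give recombination frequencies of 0.136 and 0.120 for the two intervals.
With no interference, expected double-crossover frequency = 0.136 × 0.120 = 0.01632.
Expected number = 0.01632 × 904 = 14.75 ≈ 15.

15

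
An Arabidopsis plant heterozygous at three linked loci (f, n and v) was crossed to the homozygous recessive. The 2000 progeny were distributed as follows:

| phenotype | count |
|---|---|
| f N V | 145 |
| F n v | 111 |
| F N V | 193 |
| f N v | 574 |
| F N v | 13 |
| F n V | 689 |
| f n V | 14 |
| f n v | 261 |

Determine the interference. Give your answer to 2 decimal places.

0.60

The two most frequent reciprocal classes, F n V and f N v, are the parental types, so the F1 was F n V / f N v.
The two rarest classes, f n V and F N v, are the double crossovers. Comparing them with the parentals, only the f allele has switched, so f is the middle locus and the order is v – f – n.
v–f: (256 + 27)/2000 = 0.1415; f–n: (454 + 27)/2000 = 0.2405.
Expected DCO frequency = 0.1415 × 0.2405 ≈ 0.03403; observed = 27/2000 ≈ 0.01350.
Coefficient of coincidence = 0.01350/0.03403 ≈ 0.40; interference = 1 − 0.40 = 0.60.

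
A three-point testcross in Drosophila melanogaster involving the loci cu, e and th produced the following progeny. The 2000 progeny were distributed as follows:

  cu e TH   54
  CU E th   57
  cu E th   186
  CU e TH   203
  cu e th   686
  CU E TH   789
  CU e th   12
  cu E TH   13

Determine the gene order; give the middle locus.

The two most frequent reciprocal classes, CU E TH and cu e th, are the parental types, so the F1 was CU E TH / cu e th.
The two rarest classes, cu E TH and CU e th, are the double crossovers. Comparing them with the parentals, only the cu allele has switched, so cu is the middle locus and the order is th – cu – e.

cu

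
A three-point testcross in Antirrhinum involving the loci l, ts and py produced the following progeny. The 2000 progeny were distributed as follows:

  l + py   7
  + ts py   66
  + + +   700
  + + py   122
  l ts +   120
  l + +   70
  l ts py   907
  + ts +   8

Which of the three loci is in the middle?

ts

The two most frequent reciprocal classes, + + + and l ts py, are the parental types, so the F1 was + + + / l ts py.
The two rarest classes, + ts + and l + py, are the double crossovers. Comparing them with the parentals, only the ts allele has switched, so ts is the middle locus and the order is l – ts – py.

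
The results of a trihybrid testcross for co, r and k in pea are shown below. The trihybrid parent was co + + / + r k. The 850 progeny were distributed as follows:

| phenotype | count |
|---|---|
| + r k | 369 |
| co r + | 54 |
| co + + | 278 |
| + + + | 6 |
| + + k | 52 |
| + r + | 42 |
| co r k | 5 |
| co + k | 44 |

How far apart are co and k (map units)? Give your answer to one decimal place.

11.4 map units

The two rarest classes, + + + and co r k, are the double crossovers. Comparing them with the parentals, only the co allele has switched, so co is the middle locus and the order is k – co – r.
Crossovers in the k–co interval produce the single-crossover classes co + k and + r + (44 + 42 = 86) plus the double crossovers (11).
RF(k–co) = (86 + 11) / 850 = 97/850 = 0.1141 → 11.4 map units.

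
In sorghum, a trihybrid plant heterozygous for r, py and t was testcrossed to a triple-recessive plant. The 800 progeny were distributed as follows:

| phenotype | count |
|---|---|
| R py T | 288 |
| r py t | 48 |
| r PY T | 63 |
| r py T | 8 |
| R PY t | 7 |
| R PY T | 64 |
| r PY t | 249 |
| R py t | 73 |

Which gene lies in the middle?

The two most frequent reciprocal classes, R py T and r PY t, are the parental types, so the F1 was R py T / r PY t.
The two rarest classes, r py T and R PY t, are the double crossovers. Comparing them with the parentals, only the r allele has switched, so r is the middle locus and the order is t – r – py.

r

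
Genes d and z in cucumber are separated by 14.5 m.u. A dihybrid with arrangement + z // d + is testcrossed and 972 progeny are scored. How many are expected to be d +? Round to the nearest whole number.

A map distance of 14.5 m.u. corresponds to a recombination frequency of 0.145.
The F1 is + z / d +, so d + is a parental gamete class with expected frequency (1 − r)/2 = 0.855/2 = 0.4275.
Expected number = 0.4275 × 972 = 415.53 ≈ 416.

416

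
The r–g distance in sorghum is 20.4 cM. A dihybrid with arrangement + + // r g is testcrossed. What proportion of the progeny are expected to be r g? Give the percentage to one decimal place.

39.8%

A map distance of 20.4 cM corresponds to a recombination frequency of 0.204.
The F1 is + + / r g, so r g is a parental gamete class with expected frequency (1 − r)/2 = 0.796/2 = 0.3980.
That is 0.3980 = 39.8% of the progeny.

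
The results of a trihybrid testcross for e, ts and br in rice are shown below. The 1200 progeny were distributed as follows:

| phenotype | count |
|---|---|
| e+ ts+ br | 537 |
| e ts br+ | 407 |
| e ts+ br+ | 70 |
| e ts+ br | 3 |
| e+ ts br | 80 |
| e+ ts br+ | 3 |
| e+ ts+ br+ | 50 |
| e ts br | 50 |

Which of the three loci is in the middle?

e

The two most frequent reciprocal classes, e ts br+ and e+ ts+ br, are the parental types, so the F1 was e ts br+ / e+ ts+ br.
The two rarest classes, e+ ts br+ and e ts+ br, are the double crossovers. Comparing them with the parentals, only the e allele has switched, so e is the middle locus and the order is ts – e – br.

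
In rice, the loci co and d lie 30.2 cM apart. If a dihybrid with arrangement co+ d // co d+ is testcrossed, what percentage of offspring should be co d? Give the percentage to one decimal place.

15.1%

A map distance of 30.2 cM corresponds to a recombination frequency of 0.302.
The F1 is co+ d / co d+, so co d is a recombinant gamete class with expected frequency r/2 = 0.302/2 = 0.1510.
That is 0.1510 = 15.1% of the progeny.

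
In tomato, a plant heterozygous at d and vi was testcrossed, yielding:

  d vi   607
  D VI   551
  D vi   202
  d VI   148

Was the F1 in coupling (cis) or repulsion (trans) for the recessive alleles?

The two most frequent classes are D VI (551) and d vi (607); these are the parental (non-recombinant) types.
So the F1 carried D VI on one chromosome and d vi on the other — the recessive alleles are on the same chromosome (cis / coupling).

cis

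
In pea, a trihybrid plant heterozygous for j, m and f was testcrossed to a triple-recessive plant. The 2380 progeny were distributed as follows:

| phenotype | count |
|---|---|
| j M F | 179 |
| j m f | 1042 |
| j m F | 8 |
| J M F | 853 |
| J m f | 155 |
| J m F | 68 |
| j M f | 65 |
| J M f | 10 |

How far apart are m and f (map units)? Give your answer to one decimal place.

6.3 map units

The two most frequent reciprocal classes, J M F and j m f, are the parental types, so the F1 was J M F / j m f.
The two rarest classes, J M f and j m F, are the double crossovers. Comparing them with the parentals, only the f allele has switched, so f is the middle locus and the order is m – f – j.
Crossovers in the m–f interval produce the single-crossover classes J m F and j M f (68 + 65 = 133) plus the double crossovers (18).
RF(m–f) = (133 + 18) / 2380 = 151/2380 = 0.0634 → 6.3 map units.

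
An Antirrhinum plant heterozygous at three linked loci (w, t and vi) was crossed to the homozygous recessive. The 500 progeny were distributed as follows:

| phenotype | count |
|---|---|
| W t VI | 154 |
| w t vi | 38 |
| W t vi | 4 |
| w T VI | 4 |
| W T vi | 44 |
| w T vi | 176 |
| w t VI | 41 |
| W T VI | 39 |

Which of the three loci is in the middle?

vi

The two most frequent reciprocal classes, w T vi and W t VI, are the parental types, so the F1 was w T vi / W t VI.
The two rarest classes, w T VI and W t vi, are the double crossovers. Comparing them with the parentals, only the vi allele has switched, so vi is the middle locus and the order is w – vi – t.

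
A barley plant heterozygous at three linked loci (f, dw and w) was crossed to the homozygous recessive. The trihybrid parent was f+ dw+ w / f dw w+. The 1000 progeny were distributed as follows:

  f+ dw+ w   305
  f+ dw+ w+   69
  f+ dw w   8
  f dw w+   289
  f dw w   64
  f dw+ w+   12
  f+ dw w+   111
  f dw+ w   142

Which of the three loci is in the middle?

dw

The two rarest classes, f+ dw w and f dw+ w+, are the double crossovers. Comparing them with the parentals, only the dw allele has switched, so dw is the middle locus and the order is f – dw – w.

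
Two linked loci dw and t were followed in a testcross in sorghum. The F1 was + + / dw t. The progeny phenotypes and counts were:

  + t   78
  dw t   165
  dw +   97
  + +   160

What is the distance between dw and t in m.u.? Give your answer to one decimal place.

35.0 m.u.

The recombinant classes are + t and dw +: 78 + 97 = 175.
Recombination frequency = 175/500 = 0.3500 ≈ 35.0%, i.e. 35.0 m.u.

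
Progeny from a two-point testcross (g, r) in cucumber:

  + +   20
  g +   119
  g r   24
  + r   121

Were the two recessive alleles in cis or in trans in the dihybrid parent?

trans

The two most frequent classes are + r (121) and g + (119); these are the parental (non-recombinant) types.
So the F1 carried + r on one chromosome and g + on the other — the recessive alleles are on opposite chromosomes (trans / repulsion).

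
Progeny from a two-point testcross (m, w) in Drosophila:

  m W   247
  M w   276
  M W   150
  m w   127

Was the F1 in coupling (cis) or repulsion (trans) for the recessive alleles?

trans

The two most frequent classes are M w (276) and m W (247); these are the parental (non-recombinant) types.
So the F1 carried M w on one chromosome and m W on the other — the recessive alleles are on opposite chromosomes (trans / repulsion).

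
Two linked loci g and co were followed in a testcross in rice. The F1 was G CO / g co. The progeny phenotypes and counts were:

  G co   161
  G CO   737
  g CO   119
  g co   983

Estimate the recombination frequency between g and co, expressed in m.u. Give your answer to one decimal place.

14.0 m.u.

The recombinant classes are G co and g CO: 161 + 119 = 280.
Recombination frequency = 280/2000 = 0.1400 ≈ 14.0%, i.e. 14.0 m.u.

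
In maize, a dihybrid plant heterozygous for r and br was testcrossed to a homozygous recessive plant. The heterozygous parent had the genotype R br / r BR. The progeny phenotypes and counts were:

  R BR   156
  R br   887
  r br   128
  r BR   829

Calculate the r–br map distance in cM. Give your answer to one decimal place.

The recombinant classes are R BR and r br: 156 + 128 = 284.
Recombination frequency = 284/2000 = 0.1420 ≈ 14.2%, i.e. 14.2 cM.

14.2 cM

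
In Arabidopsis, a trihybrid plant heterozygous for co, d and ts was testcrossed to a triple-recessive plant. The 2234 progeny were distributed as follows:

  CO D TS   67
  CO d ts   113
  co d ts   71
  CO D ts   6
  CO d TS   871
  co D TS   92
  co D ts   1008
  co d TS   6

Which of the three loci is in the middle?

The two most frequent reciprocal classes, CO d TS and co D ts, are the parental types, so the F1 was CO d TS / co D ts.
The two rarest classes, co d TS and CO D ts, are the double crossovers. Comparing them with the parentals, only the co allele has switched, so co is the middle locus and the order is ts – co – d.

co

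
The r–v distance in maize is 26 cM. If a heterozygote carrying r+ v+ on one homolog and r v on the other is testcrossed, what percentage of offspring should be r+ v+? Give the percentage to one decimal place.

A map distance of 26 cM corresponds to a recombination frequency of 0.260.
The F1 is r+ v+ / r v, so r+ v+ is a parental gamete class with expected frequency (1 − r)/2 = 0.740/2 = 0.3700.
That is 0.3700 = 37.0% of the progeny.

37.0%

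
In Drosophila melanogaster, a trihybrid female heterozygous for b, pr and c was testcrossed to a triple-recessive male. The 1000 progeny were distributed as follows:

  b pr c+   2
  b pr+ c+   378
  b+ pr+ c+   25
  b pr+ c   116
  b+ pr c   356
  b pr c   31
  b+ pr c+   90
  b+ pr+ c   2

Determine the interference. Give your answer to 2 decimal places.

0.68

The two most frequent reciprocal classes, b pr+ c+ and b+ pr c, are the parental types, so the F1 was b pr+ c+ / b+ pr c.
The two rarest classes, b pr c+ and b+ pr+ c, are the double crossovers. Comparing them with the parentals, only the pr allele has switched, so pr is the middle locus and the order is c – pr – b.
c–pr: (206 + 4)/1000 = 0.2100; pr–b: (56 + 4)/1000 = 0.0600.
Expected DCO frequency = 0.2100 × 0.0600 ≈ 0.01260; observed = 4/1000 ≈ 0.00400.
Coefficient of coincidence = 0.00400/0.01260 ≈ 0.32; interference = 1 − 0.32 = 0.68.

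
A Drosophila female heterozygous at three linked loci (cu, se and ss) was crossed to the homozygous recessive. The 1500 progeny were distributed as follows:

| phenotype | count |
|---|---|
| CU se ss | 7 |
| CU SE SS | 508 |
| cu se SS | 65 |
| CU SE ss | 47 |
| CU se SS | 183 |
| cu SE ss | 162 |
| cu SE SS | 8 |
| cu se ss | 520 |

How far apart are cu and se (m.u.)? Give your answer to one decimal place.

The two most frequent reciprocal classes, CU SE SS and cu se ss, are the parental types, so the F1 was CU SE SS / cu se ss.
The two rarest classes, cu SE SS and CU se ss, are the double crossovers. Comparing them with the parentals, only the cu allele has switched, so cu is the middle locus and the order is se – cu – ss.
Crossovers in the se–cu interval produce the single-crossover classes CU se SS and cu SE ss (183 + 162 = 345) plus the double crossovers (15).
RF(se–cu) = (345 + 15) / 1500 = 360/1500 = 0.2400 → 24.0 m.u.

24.0 m.u.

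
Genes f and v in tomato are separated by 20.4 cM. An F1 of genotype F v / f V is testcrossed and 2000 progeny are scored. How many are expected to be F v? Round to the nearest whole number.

796

A map distance of 20.4 cM corresponds to a recombination frequency of 0.204.
The F1 is F v / f V, so F v is a parental gamete class with expected frequency (1 − r)/2 = 0.796/2 = 0.3980.
Expected number = 0.3980 × 2000 = 796.00 ≈ 796.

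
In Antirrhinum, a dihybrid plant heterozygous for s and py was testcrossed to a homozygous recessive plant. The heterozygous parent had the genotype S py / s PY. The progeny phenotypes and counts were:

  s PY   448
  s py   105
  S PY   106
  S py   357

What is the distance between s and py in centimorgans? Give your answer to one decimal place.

The recombinant classes are S PY and s py: 106 + 105 = 211.
Recombination frequency = 211/1016 = 0.2077 ≈ 20.8%, i.e. 20.8 centimorgans.

20.8 centimorgans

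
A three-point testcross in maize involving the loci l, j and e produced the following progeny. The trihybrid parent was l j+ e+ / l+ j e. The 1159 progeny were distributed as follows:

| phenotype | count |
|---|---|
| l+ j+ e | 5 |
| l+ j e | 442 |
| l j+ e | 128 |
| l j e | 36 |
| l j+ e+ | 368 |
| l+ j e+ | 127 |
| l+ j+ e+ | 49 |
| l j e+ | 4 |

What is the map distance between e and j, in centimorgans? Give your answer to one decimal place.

22.8 centimorgans

The two rarest classes, l j e+ and l+ j+ e, are the double crossovers. Comparing them with the parentals, only the j allele has switched, so j is the middle locus and the order is l – j – e.
Crossovers in the j–e interval produce the single-crossover classes l j+ e and l+ j e+ (128 + 127 = 255) plus the double crossovers (9).
RF(j–e) = (255 + 9) / 1159 = 264/1159 = 0.2278 → 22.8 centimorgans.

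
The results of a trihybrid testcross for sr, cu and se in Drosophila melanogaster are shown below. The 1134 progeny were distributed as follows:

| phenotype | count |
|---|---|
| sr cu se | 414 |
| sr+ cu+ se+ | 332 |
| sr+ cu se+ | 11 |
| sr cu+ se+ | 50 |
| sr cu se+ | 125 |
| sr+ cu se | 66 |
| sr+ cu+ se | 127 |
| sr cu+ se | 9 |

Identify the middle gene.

cu

The two most frequent reciprocal classes, sr+ cu+ se+ and sr cu se, are the parental types, so the F1 was sr+ cu+ se+ / sr cu se.
The two rarest classes, sr+ cu se+ and sr cu+ se, are the double crossovers. Comparing them with the parentals, only the cu allele has switched, so cu is the middle locus and the order is sr – cu – se.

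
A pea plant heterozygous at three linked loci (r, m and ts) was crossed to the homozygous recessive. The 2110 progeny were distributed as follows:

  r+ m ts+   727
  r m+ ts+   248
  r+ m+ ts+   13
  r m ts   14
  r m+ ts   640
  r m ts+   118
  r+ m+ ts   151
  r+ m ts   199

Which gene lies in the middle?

m

The two most frequent reciprocal classes, r+ m ts+ and r m+ ts, are the parental types, so the F1 was r+ m ts+ / r m+ ts.
The two rarest classes, r+ m+ ts+ and r m ts, are the double crossovers. Comparing them with the parentals, only the m allele has switched, so m is the middle locus and the order is ts – m – r.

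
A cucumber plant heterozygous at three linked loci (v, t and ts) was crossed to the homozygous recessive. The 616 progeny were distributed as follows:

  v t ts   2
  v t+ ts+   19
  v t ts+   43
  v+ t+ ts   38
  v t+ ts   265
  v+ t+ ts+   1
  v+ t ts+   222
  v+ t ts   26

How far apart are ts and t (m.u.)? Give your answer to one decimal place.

7.8 m.u.

The two most frequent reciprocal classes, v t+ ts and v+ t ts+, are the parental types, so the F1 was v t+ ts / v+ t ts+.
The two rarest classes, v t ts and v+ t+ ts+, are the double crossovers. Comparing them with the parentals, only the t allele has switched, so t is the middle locus and the order is v – t – ts.
Crossovers in the t–ts interval produce the single-crossover classes v t+ ts+ and v+ t ts (19 + 26 = 45) plus the double crossovers (3).
RF(t–ts) = (45 + 3) / 616 = 48/616 = 0.0779 → 7.8 m.u.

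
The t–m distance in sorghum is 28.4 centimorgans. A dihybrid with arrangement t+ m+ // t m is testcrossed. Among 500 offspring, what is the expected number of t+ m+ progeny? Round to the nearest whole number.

A map distance of 28.4 centimorgans corresponds to a recombination frequency of 0.284.
The F1 is t+ m+ / t m, so t+ m+ is a parental gamete class with expected frequency (1 − r)/2 = 0.716/2 = 0.3580.
Expected number = 0.3580 × 500 = 179.00 ≈ 179.

179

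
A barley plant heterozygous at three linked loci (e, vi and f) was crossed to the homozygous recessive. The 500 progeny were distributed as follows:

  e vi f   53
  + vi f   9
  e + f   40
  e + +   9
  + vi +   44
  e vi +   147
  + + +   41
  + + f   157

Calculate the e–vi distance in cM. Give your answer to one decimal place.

The two most frequent reciprocal classes, e vi + and + + f, are the parental types, so the F1 was e vi + / + + f.
The two rarest classes, e + + and + vi f, are the double crossovers. Comparing them with the parentals, only the vi allele has switched, so vi is the middle locus and the order is e – vi – f.
Crossovers in the e–vi interval produce the single-crossover classes + vi + and e + f (44 + 40 = 84) plus the double crossovers (18).
RF(e–vi) = (84 + 18) / 500 = 102/500 = 0.2040 → 20.4 cM.

20.4 cM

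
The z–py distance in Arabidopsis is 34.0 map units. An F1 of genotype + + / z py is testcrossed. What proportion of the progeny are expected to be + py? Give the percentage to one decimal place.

A map distance of 34.0 map units corresponds to a recombination frequency of 0.340.
The F1 is + + / z py, so + py is a recombinant gamete class with expected frequency r/2 = 0.340/2 = 0.1700.
That is 0.1700 = 17.0% of the progeny.

17.0%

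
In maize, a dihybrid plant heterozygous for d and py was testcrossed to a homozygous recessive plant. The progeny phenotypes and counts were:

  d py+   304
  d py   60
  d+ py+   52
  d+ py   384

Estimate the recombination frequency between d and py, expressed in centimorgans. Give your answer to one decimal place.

14.0 centimorgans

The two most frequent classes, d+ py (384) and d py+ (304), are the parental types, so the F1 was d+ py / d py+.
The recombinant classes are d+ py+ and d py: 52 + 60 = 112.
Recombination frequency = 112/800 = 0.1400 ≈ 14.0%, i.e. 14.0 centimorgans.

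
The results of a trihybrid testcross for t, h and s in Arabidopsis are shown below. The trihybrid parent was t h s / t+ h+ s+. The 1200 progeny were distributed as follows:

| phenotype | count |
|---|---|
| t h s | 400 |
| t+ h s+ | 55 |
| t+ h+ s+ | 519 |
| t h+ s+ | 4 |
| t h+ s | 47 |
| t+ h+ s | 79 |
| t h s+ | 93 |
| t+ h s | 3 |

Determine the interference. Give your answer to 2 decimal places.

0.57

The two rarest classes, t+ h s and t h+ s+, are the double crossovers. Comparing them with the parentals, only the t allele has switched, so t is the middle locus and the order is h – t – s.
h–t: (102 + 7)/1200 = 0.0908; t–s: (172 + 7)/1200 = 0.1492.
Expected DCO frequency = 0.0908 × 0.1492 ≈ 0.01355; observed = 7/1200 ≈ 0.00583.
Coefficient of coincidence = 0.00583/0.01355 ≈ 0.43; interference = 1 − 0.43 = 0.57.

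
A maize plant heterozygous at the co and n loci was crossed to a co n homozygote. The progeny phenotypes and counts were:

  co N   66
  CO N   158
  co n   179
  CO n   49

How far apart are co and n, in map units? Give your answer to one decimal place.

25.4 map units

The two most frequent classes, CO N (158) and co n (179), are the parental types, so the F1 was CO N / co n.
The recombinant classes are CO n and co N: 49 + 66 = 115.
Recombination frequency = 115/452 = 0.2544 ≈ 25.4%, i.e. 25.4 map units.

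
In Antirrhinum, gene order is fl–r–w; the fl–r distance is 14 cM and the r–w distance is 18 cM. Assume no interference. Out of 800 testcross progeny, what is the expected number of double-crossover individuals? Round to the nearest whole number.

20

Map distances give recombination frequencies of 0.140 and 0.180 for the two intervals.
With no interference, expected double-crossover frequency = 0.140 × 0.180 = 0.02520.
Expected number = 0.02520 × 800 = 20.16 ≈ 20.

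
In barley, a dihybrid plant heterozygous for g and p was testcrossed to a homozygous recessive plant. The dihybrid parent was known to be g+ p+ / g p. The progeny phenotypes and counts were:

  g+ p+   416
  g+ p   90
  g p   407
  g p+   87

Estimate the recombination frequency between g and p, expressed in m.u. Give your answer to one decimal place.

The recombinant classes are g+ p and g p+: 90 + 87 = 177.
Recombination frequency = 177/1000 = 0.1770 ≈ 17.7%, i.e. 17.7 m.u.

17.7 m.u.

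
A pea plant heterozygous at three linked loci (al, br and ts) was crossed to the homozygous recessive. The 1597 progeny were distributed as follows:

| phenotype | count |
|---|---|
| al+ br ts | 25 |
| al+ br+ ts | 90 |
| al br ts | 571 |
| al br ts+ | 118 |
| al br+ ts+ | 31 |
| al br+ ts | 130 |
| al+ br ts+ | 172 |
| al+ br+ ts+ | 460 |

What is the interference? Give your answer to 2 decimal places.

0.05

The two most frequent reciprocal classes, al br ts and al+ br+ ts+, are the parental types, so the F1 was al br ts / al+ br+ ts+.
The two rarest classes, al+ br ts and al br+ ts+, are the double crossovers. Comparing them with the parentals, only the al allele has switched, so al is the middle locus and the order is ts – al – br.
ts–al: (208 + 56)/1597 = 0.1653; al–br: (302 + 56)/1597 = 0.2242.
Expected DCO frequency = 0.1653 × 0.2242 ≈ 0.03706; observed = 56/1597 ≈ 0.03507.
Coefficient of coincidence = 0.03507/0.03706 ≈ 0.95; interference = 1 − 0.95 = 0.05.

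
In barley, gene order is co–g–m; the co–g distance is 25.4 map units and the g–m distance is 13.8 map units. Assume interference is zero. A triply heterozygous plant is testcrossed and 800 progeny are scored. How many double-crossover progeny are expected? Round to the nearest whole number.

28

Map distances give recombination frequencies of 0.254 and 0.138 for the two intervals.
With no interference, expected double-crossover frequency = 0.254 × 0.138 = 0.03505.
Expected number = 0.03505 × 800 = 28.04 ≈ 28.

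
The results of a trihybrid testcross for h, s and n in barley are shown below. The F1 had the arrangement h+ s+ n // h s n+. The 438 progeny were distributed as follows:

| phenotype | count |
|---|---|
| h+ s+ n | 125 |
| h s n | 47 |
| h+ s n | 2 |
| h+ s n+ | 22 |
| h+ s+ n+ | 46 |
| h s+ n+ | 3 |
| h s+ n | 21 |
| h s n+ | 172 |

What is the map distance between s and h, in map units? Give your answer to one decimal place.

The two rarest classes, h+ s n and h s+ n+, are the double crossovers. Comparing them with the parentals, only the s allele has switched, so s is the middle locus and the order is h – s – n.
Crossovers in the h–s interval produce the single-crossover classes h s+ n and h+ s n+ (21 + 22 = 43) plus the double crossovers (5).
RF(h–s) = (43 + 5) / 438 = 48/438 = 0.1096 → 11.0 map units.

11.0 map units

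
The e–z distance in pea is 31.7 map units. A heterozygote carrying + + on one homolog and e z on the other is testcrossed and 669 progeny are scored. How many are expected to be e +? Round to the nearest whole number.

A map distance of 31.7 map units corresponds to a recombination frequency of 0.317.
The F1 is + + / e z, so e + is a recombinant gamete class with expected frequency r/2 = 0.317/2 = 0.1585.
Expected number = 0.1585 × 669 = 106.04 ≈ 106.

106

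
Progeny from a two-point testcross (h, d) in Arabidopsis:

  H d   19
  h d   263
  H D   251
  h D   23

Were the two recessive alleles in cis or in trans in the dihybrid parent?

cis

The two most frequent classes are H D (251) and h d (263); these are the parental (non-recombinant) types.
So the F1 carried H D on one chromosome and h d on the other — the recessive alleles are on the same chromosome (cis / coupling).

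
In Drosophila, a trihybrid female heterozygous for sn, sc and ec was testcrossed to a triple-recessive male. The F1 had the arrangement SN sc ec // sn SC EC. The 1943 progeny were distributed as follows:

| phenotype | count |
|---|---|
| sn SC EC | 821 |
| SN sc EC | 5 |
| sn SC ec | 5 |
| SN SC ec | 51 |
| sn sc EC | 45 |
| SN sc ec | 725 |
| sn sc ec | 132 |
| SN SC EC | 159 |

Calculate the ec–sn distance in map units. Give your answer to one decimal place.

15.5 map units

The two rarest classes, SN sc EC and sn SC ec, are the double crossovers. Comparing them with the parentals, only the ec allele has switched, so ec is the middle locus and the order is sc – ec – sn.
Crossovers in the ec–sn interval produce the single-crossover classes sn sc ec and SN SC EC (132 + 159 = 291) plus the double crossovers (10).
RF(ec–sn) = (291 + 10) / 1943 = 301/1943 = 0.1549 → 15.5 map units.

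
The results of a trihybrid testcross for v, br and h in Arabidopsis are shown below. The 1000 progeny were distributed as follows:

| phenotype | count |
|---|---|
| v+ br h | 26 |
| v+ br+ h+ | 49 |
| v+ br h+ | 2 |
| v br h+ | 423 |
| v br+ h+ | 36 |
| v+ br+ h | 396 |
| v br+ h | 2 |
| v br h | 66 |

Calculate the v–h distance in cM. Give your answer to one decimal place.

11.9 cM

The two most frequent reciprocal classes, v+ br+ h and v br h+, are the parental types, so the F1 was v+ br+ h / v br h+.
The two rarest classes, v br+ h and v+ br h+, are the double crossovers. Comparing them with the parentals, only the v allele has switched, so v is the middle locus and the order is h – v – br.
Crossovers in the h–v interval produce the single-crossover classes v+ br+ h+ and v br h (49 + 66 = 115) plus the double crossovers (4).
RF(h–v) = (115 + 4) / 1000 = 119/1000 = 0.1190 → 11.9 cM.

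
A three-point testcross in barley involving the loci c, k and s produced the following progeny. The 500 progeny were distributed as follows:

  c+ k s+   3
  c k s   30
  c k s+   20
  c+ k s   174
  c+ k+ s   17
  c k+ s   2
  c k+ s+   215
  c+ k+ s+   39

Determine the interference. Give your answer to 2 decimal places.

The two most frequent reciprocal classes, c+ k s and c k+ s+, are the parental types, so the F1 was c+ k s / c k+ s+.
The two rarest classes, c+ k s+ and c k+ s, are the double crossovers. Comparing them with the parentals, only the s allele has switched, so s is the middle locus and the order is c – s – k.
c–s: (69 + 5)/500 = 0.1480; s–k: (37 + 5)/500 = 0.0840.
Expected DCO frequency = 0.1480 × 0.0840 ≈ 0.01243; observed = 5/500 ≈ 0.01000.
Coefficient of coincidence = 0.01000/0.01243 ≈ 0.80; interference = 1 − 0.80 = 0.20.

0.20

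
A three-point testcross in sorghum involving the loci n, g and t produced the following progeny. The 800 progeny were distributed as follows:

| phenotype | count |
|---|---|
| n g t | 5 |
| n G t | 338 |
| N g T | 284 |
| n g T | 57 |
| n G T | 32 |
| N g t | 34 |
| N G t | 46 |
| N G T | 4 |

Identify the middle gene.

g

The two most frequent reciprocal classes, n G t and N g T, are the parental types, so the F1 was n G t / N g T.
The two rarest classes, n g t and N G T, are the double crossovers. Comparing them with the parentals, only the g allele has switched, so g is the middle locus and the order is t – g – n.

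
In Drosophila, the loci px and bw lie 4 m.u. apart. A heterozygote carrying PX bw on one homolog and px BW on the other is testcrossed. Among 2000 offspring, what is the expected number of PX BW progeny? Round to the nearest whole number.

A map distance of 4 m.u. corresponds to a recombination frequency of 0.040.
The F1 is PX bw / px BW, so PX BW is a recombinant gamete class with expected frequency r/2 = 0.040/2 = 0.0200.
Expected number = 0.0200 × 2000 = 40.00 ≈ 40.

40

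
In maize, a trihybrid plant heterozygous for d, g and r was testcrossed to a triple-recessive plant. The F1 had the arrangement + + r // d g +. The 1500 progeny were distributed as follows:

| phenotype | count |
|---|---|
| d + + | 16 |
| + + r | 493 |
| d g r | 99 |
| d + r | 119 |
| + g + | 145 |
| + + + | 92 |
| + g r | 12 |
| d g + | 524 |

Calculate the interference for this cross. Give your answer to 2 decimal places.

0.34

The two rarest classes, + g r and d + +, are the double crossovers. Comparing them with the parentals, only the g allele has switched, so g is the middle locus and the order is r – g – d.
r–g: (191 + 28)/1500 = 0.1460; g–d: (264 + 28)/1500 = 0.1947.
Expected DCO frequency = 0.1460 × 0.1947 ≈ 0.02843; observed = 28/1500 ≈ 0.01867.
Coefficient of coincidence = 0.01867/0.02843 ≈ 0.66; interference = 1 − 0.66 = 0.34.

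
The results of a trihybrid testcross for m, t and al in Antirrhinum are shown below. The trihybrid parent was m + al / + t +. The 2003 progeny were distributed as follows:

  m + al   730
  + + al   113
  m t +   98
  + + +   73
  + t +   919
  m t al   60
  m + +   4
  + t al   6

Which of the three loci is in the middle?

al

The two rarest classes, m + + and + t al, are the double crossovers. Comparing them with the parentals, only the al allele has switched, so al is the middle locus and the order is m – al – t.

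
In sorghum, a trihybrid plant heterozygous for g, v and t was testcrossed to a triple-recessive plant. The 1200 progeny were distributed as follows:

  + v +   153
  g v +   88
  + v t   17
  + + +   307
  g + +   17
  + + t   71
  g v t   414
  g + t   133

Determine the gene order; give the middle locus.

The two most frequent reciprocal classes, + + + and g v t, are the parental types, so the F1 was + + + / g v t.
The two rarest classes, g + + and + v t, are the double crossovers. Comparing them with the parentals, only the g allele has switched, so g is the middle locus and the order is v – g – t.

g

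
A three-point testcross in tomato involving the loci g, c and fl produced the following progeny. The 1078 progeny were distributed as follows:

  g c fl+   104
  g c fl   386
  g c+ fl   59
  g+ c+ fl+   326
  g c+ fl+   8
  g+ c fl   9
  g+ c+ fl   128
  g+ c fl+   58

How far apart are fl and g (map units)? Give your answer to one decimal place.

23.1 map units

The two most frequent reciprocal classes, g c fl and g+ c+ fl+, are the parental types, so the F1 was g c fl / g+ c+ fl+.
The two rarest classes, g+ c fl and g c+ fl+, are the double crossovers. Comparing them with the parentals, only the g allele has switched, so g is the middle locus and the order is c – g – fl.
Crossovers in the g–fl interval produce the single-crossover classes g c fl+ and g+ c+ fl (104 + 128 = 232) plus the double crossovers (17).
RF(g–fl) = (232 + 17) / 1078 = 249/1078 = 0.2310 → 23.1 map units.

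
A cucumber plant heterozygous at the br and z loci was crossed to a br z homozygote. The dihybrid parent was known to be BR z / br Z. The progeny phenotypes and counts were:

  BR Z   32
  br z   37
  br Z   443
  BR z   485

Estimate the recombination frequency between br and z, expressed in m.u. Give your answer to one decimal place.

The recombinant classes are BR Z and br z: 32 + 37 = 69.
Recombination frequency = 69/997 = 0.0692 ≈ 6.9%, i.e. 6.9 m.u.

6.9 m.u.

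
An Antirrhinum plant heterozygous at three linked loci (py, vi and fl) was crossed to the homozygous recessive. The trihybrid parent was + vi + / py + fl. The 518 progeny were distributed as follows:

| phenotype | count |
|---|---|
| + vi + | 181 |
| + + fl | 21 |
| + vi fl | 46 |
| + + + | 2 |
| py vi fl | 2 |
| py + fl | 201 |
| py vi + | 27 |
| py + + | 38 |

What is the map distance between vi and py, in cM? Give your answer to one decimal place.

The two rarest classes, + + + and py vi fl, are the double crossovers. Comparing them with the parentals, only the vi allele has switched, so vi is the middle locus and the order is fl – vi – py.
Crossovers in the vi–py interval produce the single-crossover classes py vi + and + + fl (27 + 21 = 48) plus the double crossovers (4).
RF(vi–py) = (48 + 4) / 518 = 52/518 = 0.1004 → 10.0 cM.

10.0 cM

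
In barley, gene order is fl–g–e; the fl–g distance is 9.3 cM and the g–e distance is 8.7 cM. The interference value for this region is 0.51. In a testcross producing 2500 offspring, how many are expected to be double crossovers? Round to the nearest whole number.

10

Map distances give recombination frequencies of 0.093 and 0.087 for the two intervals.
With interference 0.51 (so coincidence = 0.49), expected double-crossover frequency = 0.093 × 0.087 × 0.49 = 0.00396.
Expected number = 0.00396 × 2500 = 9.91 ≈ 10.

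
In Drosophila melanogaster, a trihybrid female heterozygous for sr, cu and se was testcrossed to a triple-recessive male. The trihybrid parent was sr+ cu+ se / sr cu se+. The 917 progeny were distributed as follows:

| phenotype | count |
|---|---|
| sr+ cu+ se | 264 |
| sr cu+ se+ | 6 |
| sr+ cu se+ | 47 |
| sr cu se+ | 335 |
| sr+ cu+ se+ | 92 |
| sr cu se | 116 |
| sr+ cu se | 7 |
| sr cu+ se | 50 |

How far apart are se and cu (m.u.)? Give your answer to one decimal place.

24.1 m.u.

The two rarest classes, sr+ cu se and sr cu+ se+, are the double crossovers. Comparing them with the parentals, only the cu allele has switched, so cu is the middle locus and the order is se – cu – sr.
Crossovers in the se–cu interval produce the single-crossover classes sr+ cu+ se+ and sr cu se (92 + 116 = 208) plus the double crossovers (13).
RF(se–cu) = (208 + 13) / 917 = 221/917 = 0.2410 → 24.1 m.u.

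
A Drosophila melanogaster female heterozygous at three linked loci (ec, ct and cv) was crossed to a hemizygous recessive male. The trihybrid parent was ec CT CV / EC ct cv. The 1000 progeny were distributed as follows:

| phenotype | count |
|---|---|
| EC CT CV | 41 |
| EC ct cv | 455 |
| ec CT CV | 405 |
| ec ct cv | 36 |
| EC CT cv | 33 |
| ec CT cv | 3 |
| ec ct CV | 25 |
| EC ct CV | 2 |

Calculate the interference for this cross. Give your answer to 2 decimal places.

The two rarest classes, ec CT cv and EC ct CV, are the double crossovers. Comparing them with the parentals, only the cv allele has switched, so cv is the middle locus and the order is ec – cv – ct.
ec–cv: (77 + 5)/1000 = 0.0820; cv–ct: (58 + 5)/1000 = 0.0630.
Expected DCO frequency = 0.0820 × 0.0630 ≈ 0.00517; observed = 5/1000 ≈ 0.00500.
Coefficient of coincidence = 0.00500/0.00517 ≈ 0.97; interference = 1 − 0.97 = 0.03.

0.03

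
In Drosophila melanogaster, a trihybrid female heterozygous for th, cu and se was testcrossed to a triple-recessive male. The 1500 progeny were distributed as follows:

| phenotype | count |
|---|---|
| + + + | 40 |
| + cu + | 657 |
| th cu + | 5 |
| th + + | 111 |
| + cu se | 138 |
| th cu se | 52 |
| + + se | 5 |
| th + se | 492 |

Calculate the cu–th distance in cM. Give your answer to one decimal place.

The two most frequent reciprocal classes, + cu + and th + se, are the parental types, so the F1 was + cu + / th + se.
The two rarest classes, th cu + and + + se, are the double crossovers. Comparing them with the parentals, only the th allele has switched, so th is the middle locus and the order is se – th – cu.
Crossovers in the th–cu interval produce the single-crossover classes + + + and th cu se (40 + 52 = 92) plus the double crossovers (10).
RF(th–cu) = (92 + 10) / 1500 = 102/1500 = 0.0680 → 6.8 cM.

6.8 cM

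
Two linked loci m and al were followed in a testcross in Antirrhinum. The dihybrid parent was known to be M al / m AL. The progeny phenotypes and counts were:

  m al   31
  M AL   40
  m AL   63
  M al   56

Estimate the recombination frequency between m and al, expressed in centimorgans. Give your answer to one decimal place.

37.4 centimorgans

The recombinant classes are M AL and m al: 40 + 31 = 71.
Recombination frequency = 71/190 = 0.3737 ≈ 37.4%, i.e. 37.4 centimorgans.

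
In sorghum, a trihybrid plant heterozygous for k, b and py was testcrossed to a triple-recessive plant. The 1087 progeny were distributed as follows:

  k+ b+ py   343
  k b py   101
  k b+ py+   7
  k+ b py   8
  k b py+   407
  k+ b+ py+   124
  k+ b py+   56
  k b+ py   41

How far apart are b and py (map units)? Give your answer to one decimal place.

22.1 map units

The two most frequent reciprocal classes, k+ b+ py and k b py+, are the parental types, so the F1 was k+ b+ py / k b py+.
The two rarest classes, k+ b py and k b+ py+, are the double crossovers. Comparing them with the parentals, only the b allele has switched, so b is the middle locus and the order is py – b – k.
Crossovers in the py–b interval produce the single-crossover classes k+ b+ py+ and k b py (124 + 101 = 225) plus the double crossovers (15).
RF(py–b) = (225 + 15) / 1087 = 240/1087 = 0.2208 → 22.1 map units.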